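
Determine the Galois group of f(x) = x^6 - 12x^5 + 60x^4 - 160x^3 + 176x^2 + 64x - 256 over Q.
S_4 (order 24)

The polynomial f is an irreducible sextic over Q, so G = Gal(f/Q) is one of the 16 transitive subgroups 6T1, ..., 6T16 of S_6. The discriminant of f is 3603718079512576 = 60030976^2, a perfect square, so G is contained in A_6. The transitive groups of degree 6 contained in A_6 are: A_4 (6T4, order 12), S_4 (6T7, order 24), (C_3 x C_3) : C_4 (6T10, order 36), PSL(2,5) (6T12, order 60), A_6 (6T15, order 360). By Dedekind's theorem, for a prime p not dividing disc(f) the degrees of the irreducible factors of f mod p form the cycle type of an element of G. Factoring f modulo the 79 such primes p <= 419 (skipping 2, 229, which divide the discriminant), each new pattern first appears at: mod 3: f = (x^3 + x^2 + x + 2)(x^3 + 2x^2 + 1), pattern 3+3; mod 7: f = (x^2 + 3x + 6)(x^4 + 6x^3 + x^2 + 4x + 4), pattern 4+2; mod 23: f = (x + 3)(x + 16)(x^2 + 17x + 11)(x^2 + 21x + 3), pattern 2+2+1+1; mod 193: f = (x + 5)(x + 11)(x + 17)(x + 172)(x + 178)(x + 184), pattern 1+1+1+1+1+1. No other pattern occurs in this range, so the set of observed cycle types is {3+3, 4+2, 2+2+1+1, 1+1+1+1+1+1}. The candidates containing elements of all these cycle types are S_4 (6T7) of order 24, (C_3 x C_3) : C_4 (6T10) of order 36, A_6 (6T15) of order 360; the others are excluded. The observed types are precisely the cycle types that occur in S_4 (6T7). Each of the other remaining candidates has further cycle types, and by the Chebotarev density theorem the matching factorization patterns would occur for a proportion of primes equal to their share of the group: (C_3 x C_3) : C_4 (6T10) additionally contains elements of type 3+1+1+1 (4 of its 36 elements, about 11% of primes); A_6 (6T15) additionally contains elements of type 5+1, 3+1+1+1 (184 of its 360 elements, about 51% of primes). None of the 79 primes tested shows any such pattern (for each of these groups the chance of that is below 10^-4), which rules them out. Hence G = S_4 (6T7), of order 24.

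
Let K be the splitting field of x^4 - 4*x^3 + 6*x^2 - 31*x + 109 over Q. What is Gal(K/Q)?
The polynomial is an irreducible quartic over Q and its discriminant is 121699989, which is not a perfect square, so the Galois group is not contained in A_4. The resolvent cubic y^3 - 6*y^2 - 312*y - 89 is irreducible over Q. An irreducible resolvent with non-square discriminant gives S_4.

4T5: S_4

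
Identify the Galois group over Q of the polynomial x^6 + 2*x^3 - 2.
The polynomial f is an irreducible sextic over Q, so G = Gal(f/Q) is one of the 16 transitive subgroups 6T1, ..., 6T16 of S_6. The discriminant of f is 5038848, which is not a perfect square, so G is not contained in A_6. The transitive groups of degree 6 not contained in A_6 are: C_6 (6T1, order 6), S_3 (6T2, order 6), D_6 (6T3, order 12), C_3 x S_3 (6T5, order 18), A_4 x C_2 (6T6, order 24), S_4 (6T8, order 24), S_3 x S_3 (6T9, order 36), S_4 x C_2 (6T11, order 48), (S_3 x S_3) : C_2 (6T13, order 72), PGL(2,5) (6T14, order 120), S_6 (6T16, order 720). By Dedekind's theorem, for a prime p not dividing disc(f) the degrees of the irreducible factors of f mod p form the cycle type of an element of G. Factoring f modulo the 23 such primes p <= 97 (skipping 2, 3, which divide the discriminant), each new pattern first appears at: mod 5: f = (x^6 + 2x^3 + 3), pattern 6; mod 11: f = (x + 6)(x + 8)(x^2 + 3x + 9)(x^2 + 5x + 3), pattern 2+2+1+1; mod 13: f = (x + 7)(x + 8)(x + 11)(x^3 + 10), pattern 3+1+1+1; mod 31: f = (x^2 + 17x + 27)(x^2 + 22x + 11)(x^2 + 23x + 24), pattern 2+2+2; mod 97: f = (x^3 + 11)(x^3 + 88), pattern 3+3. No other pattern occurs in this range, so the set of observed cycle types is {6, 2+2+1+1, 3+1+1+1, 2+2+2, 3+3}. The candidates containing elements of all these cycle types are S_3 x S_3 (6T9) of order 36, (S_3 x S_3) : C_2 (6T13) of order 72, S_6 (6T16) of order 720; the others are excluded. The observed types are precisely the cycle types that occur in S_3 x S_3 (6T9) (apart from the identity). Each of the other remaining candidates has further cycle types, and by the Chebotarev density theorem the matching factorization patterns would occur for a proportion of primes equal to their share of the group: (S_3 x S_3) : C_2 (6T13) additionally contains elements of type 4+2, 3+2+1, 2+1+1+1+1 (36 of its 72 elements, about 50% of primes); S_6 (6T16) additionally contains elements of type 5+1, 4+2, 4+1+1, 3+2+1, 2+1+1+1+1 (459 of its 720 elements, about 64% of primes). None of the 23 primes tested shows any such pattern (for each of these groups the chance of that is below 10^-4), which rules them out. Hence G = S_3 x S_3 (6T9), of order 36.

S_3 x S_3, the direct product S_3 x S_3 in its degree-6 action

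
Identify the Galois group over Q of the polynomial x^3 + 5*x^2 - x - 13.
3T1: C_3

The polynomial is an irreducible cubic over Q and its discriminant is 3136 = 56^2, a perfect square. For an irreducible cubic, a square discriminant forces the Galois group to be A_3, the cyclic group of order 3.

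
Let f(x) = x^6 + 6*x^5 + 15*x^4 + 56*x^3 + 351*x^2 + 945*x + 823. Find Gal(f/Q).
The polynomial f is an irreducible sextic over Q, so G = Gal(f/Q) is one of the 16 transitive subgroups 6T1, ..., 6T16 of S_6. The discriminant of f is -2200994196714027, which is not a perfect square, so G is not contained in A_6. The transitive groups of degree 6 not contained in A_6 are: C_6 (6T1, order 6), S_3 (6T2, order 6), D_6 (6T3, order 12), C_3 x S_3 (6T5, order 18), A_4 x C_2 (6T6, order 24), S_4 (6T8, order 24), S_3 x S_3 (6T9, order 36), S_4 x C_2 (6T11, order 48), (S_3 x S_3) : C_2 (6T13, order 72), PGL(2,5) (6T14, order 120), S_6 (6T16, order 720). By Dedekind's theorem, for a prime p not dividing disc(f) the degrees of the irreducible factors of f mod p form the cycle type of an element of G. Factoring f modulo the 25 such primes p <= 127 (skipping 3, 11, 13, 17, 43, 109, which divide the discriminant), each new pattern first appears at: mod 2: f = (x^6 + x^4 + x^2 + x + 1), pattern 6; mod 7: f = (x + 5)(x^2 + 4x + 6)(x^3 + 4x^2 + 2x + 2), pattern 3+2+1; mod 23: f = (x^2 + 4x + 20)(x^4 + 2x^3 + 10x^2 + 22x + 17), pattern 4+2; mod 31: f = (x + 5)(x + 19)(x^2 + 17x + 19)(x^2 + 27x + 29), pattern 2+2+1+1; mod 61: f = (x + 1)(x + 29)(x + 43)(x + 54)(x^2 + x + 56), pattern 2+1+1+1+1; mod 97: f = (x + 18)(x + 26)(x + 75)(x^3 + 81x^2 + 91x + 59), pattern 3+1+1+1; mod 113: f = (x^2 + 14x + 73)(x^2 + 20x + 4)(x^2 + 85x + 45), pattern 2+2+2; mod 127: f = (x^3 + 13x^2 + 82)(x^3 + 120x^2 + 106x + 120), pattern 3+3. No other pattern occurs in this range, so the set of observed cycle types is {6, 3+2+1, 4+2, 2+2+1+1, 2+1+1+1+1, 3+1+1+1, 2+2+2, 3+3}. The candidates containing elements of all these cycle types are (S_3 x S_3) : C_2 (6T13) of order 72, S_6 (6T16) of order 720; the others are excluded. The observed types are precisely the cycle types that occur in (S_3 x S_3) : C_2 (6T13) (apart from the identity). Each of the other remaining candidates has further cycle types, and by the Chebotarev density theorem the matching factorization patterns would occur for a proportion of primes equal to their share of the group: S_6 (6T16) additionally contains elements of type 5+1, 4+1+1 (234 of its 720 elements, about 32% of primes). None of the 25 primes tested shows any such pattern (for each of these groups the chance of that is below 10^-4), which rules them out. Hence G = (S_3 x S_3) : C_2 (6T13), of order 72.

(S_3 x S_3) : C_2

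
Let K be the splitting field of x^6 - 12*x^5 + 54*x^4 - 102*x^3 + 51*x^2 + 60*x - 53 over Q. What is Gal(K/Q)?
The polynomial f is an irreducible sextic over Q, so G = Gal(f/Q) is one of the 16 transitive subgroups 6T1, ..., 6T16 of S_6. The discriminant of f is -11156429376, which is not a perfect square, so G is not contained in A_6. The transitive groups of degree 6 not contained in A_6 are: C_6 (6T1, order 6), S_3 (6T2, order 6), D_6 (6T3, order 12), C_3 x S_3 (6T5, order 18), A_4 x C_2 (6T6, order 24), S_4 (6T8, order 24), S_3 x S_3 (6T9, order 36), S_4 x C_2 (6T11, order 48), (S_3 x S_3) : C_2 (6T13, order 72), PGL(2,5) (6T14, order 120), S_6 (6T16, order 720). By Dedekind's theorem, for a prime p not dividing disc(f) the degrees of the irreducible factors of f mod p form the cycle type of an element of G. Factoring f modulo the 33 such primes p <= 149 (skipping 2, 3, which divide the discriminant), each new pattern first appears at: mod 5: f = (x^3 + x^2 + 3x + 1)(x^3 + 2x^2 + 4x + 2), pattern 3+3; mod 7: f = (x^6 + 2x^5 + 5x^4 + 3x^3 + 2x^2 + 4x + 3), pattern 6; mod 17: f = (x + 2)(x + 3)(x^2 + 7x + 11)(x^2 + 10x + 1), pattern 2+2+1+1; mod 19: f = (x + 4)(x + 10)(x + 13)(x + 16)(x^2 + 2x + 17), pattern 2+1+1+1+1; mod 71: f = (x^2 + 7x + 60)(x^2 + 17x + 44)(x^2 + 35x + 56), pattern 2+2+2. No other pattern occurs in this range, so the set of observed cycle types is {3+3, 6, 2+2+1+1, 2+1+1+1+1, 2+2+2}. The candidates containing elements of all these cycle types are A_4 x C_2 (6T6) of order 24, S_4 x C_2 (6T11) of order 48, (S_3 x S_3) : C_2 (6T13) of order 72, S_6 (6T16) of order 720; the others are excluded. The observed types are precisely the cycle types that occur in A_4 x C_2 (6T6) (apart from the identity). Each of the other remaining candidates has further cycle types, and by the Chebotarev density theorem the matching factorization patterns would occur for a proportion of primes equal to their share of the group: S_4 x C_2 (6T11) additionally contains elements of type 4+2, 4+1+1 (12 of its 48 elements, about 25% of primes); (S_3 x S_3) : C_2 (6T13) additionally contains elements of type 4+2, 3+2+1, 3+1+1+1 (34 of its 72 elements, about 47% of primes); S_6 (6T16) additionally contains elements of type 5+1, 4+2, 4+1+1, 3+2+1, 3+1+1+1 (484 of its 720 elements, about 67% of primes). None of the 33 primes tested shows any such pattern (for each of these groups the chance of that is below 10^-4), which rules them out. Hence G = A_4 x C_2 (6T6), of order 24.

A_4 x C_2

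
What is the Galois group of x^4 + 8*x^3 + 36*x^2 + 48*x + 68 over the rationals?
The polynomial is an irreducible quartic over Q and its discriminant is 102760448, which is not a perfect square, so the Galois group is not contained in A_4. The resolvent cubic y^3 - 36*y^2 + 112*y + 3136 has exactly one rational root, so the Galois group is C_4 or D_4. The quartic becomes reducible over Q(sqrt(disc)), so the group is C_4.

C_4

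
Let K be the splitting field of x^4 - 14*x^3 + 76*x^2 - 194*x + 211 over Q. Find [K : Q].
The degree of the splitting field over Q equals the order of the Galois group, so first determine the group. The polynomial is an irreducible quartic over Q and its discriminant is 512000, which is not a perfect square, so the Galois group is not contained in A_4. The resolvent cubic y^3 - 76*y^2 + 1872*y - 14848 has exactly one rational root, so the Galois group is C_4 or D_4. The quartic becomes reducible over Q(sqrt(disc)), so the group is C_4. The Galois group C_4 (4T1) has order 4, so the splitting field has degree 4 over Q.

4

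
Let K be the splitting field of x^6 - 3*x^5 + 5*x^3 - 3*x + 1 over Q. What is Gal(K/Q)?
S_3

The polynomial f is an irreducible sextic over Q, so G = Gal(f/Q) is one of the 16 transitive subgroups 6T1, ..., 6T16 of S_6. The discriminant of f is -34992, which is not a perfect square, so G is not contained in A_6. The transitive groups of degree 6 not contained in A_6 are: C_6 (6T1, order 6), S_3 (6T2, order 6), D_6 (6T3, order 12), C_3 x S_3 (6T5, order 18), A_4 x C_2 (6T6, order 24), S_4 (6T8, order 24), S_3 x S_3 (6T9, order 36), S_4 x C_2 (6T11, order 48), (S_3 x S_3) : C_2 (6T13, order 72), PGL(2,5) (6T14, order 120), S_6 (6T16, order 720). By Dedekind's theorem, for a prime p not dividing disc(f) the degrees of the irreducible factors of f mod p form the cycle type of an element of G. Factoring f modulo the 23 such primes p <= 97 (skipping 2, 3, which divide the discriminant), each new pattern first appears at: mod 5: f = (x^2 + x + 1)(x^2 + 2x + 3)(x^2 + 4x + 2), pattern 2+2+2; mod 7: f = (x^3 + x^2 + 3x + 1)(x^3 + 3x^2 + x + 1), pattern 3+3; mod 31: f = (x + 3)(x + 7)(x + 9)(x + 21)(x + 23)(x + 27), pattern 1+1+1+1+1+1. No other pattern occurs in this range, so the set of observed cycle types is {2+2+2, 3+3, 1+1+1+1+1+1}. The candidates containing elements of all these cycle types are C_6 (6T1) of order 6, S_3 (6T2) of order 6, D_6 (6T3) of order 12, C_3 x S_3 (6T5) of order 18, A_4 x C_2 (6T6) of order 24, S_4 (6T8) of order 24, S_3 x S_3 (6T9) of order 36, S_4 x C_2 (6T11) of order 48, (S_3 x S_3) : C_2 (6T13) of order 72, PGL(2,5) (6T14) of order 120, S_6 (6T16) of order 720; the others are excluded. The observed types are precisely the cycle types that occur in S_3 (6T2). Each of the other remaining candidates has further cycle types, and by the Chebotarev density theorem the matching factorization patterns would occur for a proportion of primes equal to their share of the group: C_6 (6T1) additionally contains elements of type 6 (2 of its 6 elements, about 33% of primes); D_6 (6T3) additionally contains elements of type 6, 2+2+1+1 (5 of its 12 elements, about 42% of primes); C_3 x S_3 (6T5) additionally contains elements of type 6, 3+1+1+1 (10 of its 18 elements, about 56% of primes); A_4 x C_2 (6T6) additionally contains elements of type 6, 2+2+1+1, 2+1+1+1+1 (14 of its 24 elements, about 58% of primes); S_4 (6T8) additionally contains elements of type 4+1+1, 2+2+1+1 (9 of its 24 elements, about 38% of primes); S_3 x S_3 (6T9) additionally contains elements of type 6, 3+1+1+1, 2+2+1+1 (25 of its 36 elements, about 69% of primes); S_4 x C_2 (6T11) additionally contains elements of type 6, 4+2, 4+1+1, 2+2+1+1, 2+1+1+1+1 (32 of its 48 elements, about 67% of primes); (S_3 x S_3) : C_2 (6T13) additionally contains elements of type 6, 4+2, 3+2+1, 3+1+1+1, 2+2+1+1, 2+1+1+1+1 (61 of its 72 elements, about 85% of primes); PGL(2,5) (6T14) additionally contains elements of type 6, 5+1, 4+1+1, 2+2+1+1 (89 of its 120 elements, about 74% of primes); S_6 (6T16) additionally contains elements of type 6, 5+1, 4+2, 4+1+1, 3+2+1, 3+1+1+1, 2+2+1+1, 2+1+1+1+1 (664 of its 720 elements, about 92% of primes). None of the 23 primes tested shows any such pattern (for each of these groups the chance of that is below 10^-4), which rules them out. Hence G = S_3 (6T2), of order 6.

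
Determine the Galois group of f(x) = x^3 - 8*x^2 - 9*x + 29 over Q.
C_3 (also written C3)

The polynomial is an irreducible cubic over Q and its discriminant is 82369 = 287^2, a perfect square. For an irreducible cubic, a square discriminant forces the Galois group to be A_3, the cyclic group of order 3.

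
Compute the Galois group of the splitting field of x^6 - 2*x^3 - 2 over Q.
The polynomial f is an irreducible sextic over Q, so G = Gal(f/Q) is one of the 16 transitive subgroups 6T1, ..., 6T16 of S_6. The discriminant of f is 5038848, which is not a perfect square, so G is not contained in A_6. The transitive groups of degree 6 not contained in A_6 are: C_6 (6T1, order 6), S_3 (6T2, order 6), D_6 (6T3, order 12), C_3 x S_3 (6T5, order 18), A_4 x C_2 (6T6, order 24), S_4 (6T8, order 24), S_3 x S_3 (6T9, order 36), S_4 x C_2 (6T11, order 48), (S_3 x S_3) : C_2 (6T13, order 72), PGL(2,5) (6T14, order 120), S_6 (6T16, order 720). By Dedekind's theorem, for a prime p not dividing disc(f) the degrees of the irreducible factors of f mod p form the cycle type of an element of G. Factoring f modulo the 23 such primes p <= 97 (skipping 2, 3, which divide the discriminant), each new pattern first appears at: mod 5: f = (x^6 + 3x^3 + 3), pattern 6; mod 11: f = (x + 3)(x + 5)(x^2 + 6x + 3)(x^2 + 8x + 9), pattern 2+2+1+1; mod 13: f = (x + 2)(x + 5)(x + 6)(x^3 + 3), pattern 3+1+1+1; mod 31: f = (x^2 + 8x + 24)(x^2 + 9x + 11)(x^2 + 14x + 27), pattern 2+2+2; mod 97: f = (x^3 + 9)(x^3 + 86), pattern 3+3. No other pattern occurs in this range, so the set of observed cycle types is {6, 2+2+1+1, 3+1+1+1, 2+2+2, 3+3}. The candidates containing elements of all these cycle types are S_3 x S_3 (6T9) of order 36, (S_3 x S_3) : C_2 (6T13) of order 72, S_6 (6T16) of order 720; the others are excluded. The observed types are precisely the cycle types that occur in S_3 x S_3 (6T9) (apart from the identity). Each of the other remaining candidates has further cycle types, and by the Chebotarev density theorem the matching factorization patterns would occur for a proportion of primes equal to their share of the group: (S_3 x S_3) : C_2 (6T13) additionally contains elements of type 4+2, 3+2+1, 2+1+1+1+1 (36 of its 72 elements, about 50% of primes); S_6 (6T16) additionally contains elements of type 5+1, 4+2, 4+1+1, 3+2+1, 2+1+1+1+1 (459 of its 720 elements, about 64% of primes). None of the 23 primes tested shows any such pattern (for each of these groups the chance of that is below 10^-4), which rules them out. Hence G = S_3 x S_3 (6T9), of order 36.

S_3 x S_3, the direct product S_3 x S_3 in its degree-6 action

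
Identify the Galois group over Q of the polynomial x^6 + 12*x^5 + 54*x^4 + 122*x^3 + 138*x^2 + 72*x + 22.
The polynomial f is an irreducible sextic over Q, so G = Gal(f/Q) is one of the 16 transitive subgroups 6T1, ..., 6T16 of S_6. The discriminant of f is 297538935552, which is not a perfect square, so G is not contained in A_6. The transitive groups of degree 6 not contained in A_6 are: C_6 (6T1, order 6), S_3 (6T2, order 6), D_6 (6T3, order 12), C_3 x S_3 (6T5, order 18), A_4 x C_2 (6T6, order 24), S_4 (6T8, order 24), S_3 x S_3 (6T9, order 36), S_4 x C_2 (6T11, order 48), (S_3 x S_3) : C_2 (6T13, order 72), PGL(2,5) (6T14, order 120), S_6 (6T16, order 720). By Dedekind's theorem, for a prime p not dividing disc(f) the degrees of the irreducible factors of f mod p form the cycle type of an element of G. Factoring f modulo the 23 such primes p <= 97 (skipping 2, 3, which divide the discriminant), each new pattern first appears at: mod 5: f = (x^6 + 2x^5 + 4x^4 + 2x^3 + 3x^2 + 2x + 2), pattern 6; mod 11: f = (x)(x + 8)(x^2 + 6x + 2)(x^2 + 9x + 10), pattern 2+2+1+1; mod 13: f = (x + 4)(x + 6)(x + 9)(x^3 + 6x^2 + 8x + 6), pattern 3+1+1+1; mod 31: f = (x^2 + 8x + 18)(x^2 + 12x + 25)(x^2 + 23x + 13), pattern 2+2+2; mod 97: f = (x^3 + 6x^2 + 39x + 37)(x^3 + 6x^2 + 76x + 74), pattern 3+3. No other pattern occurs in this range, so the set of observed cycle types is {6, 2+2+1+1, 3+1+1+1, 2+2+2, 3+3}. The candidates containing elements of all these cycle types are S_3 x S_3 (6T9) of order 36, (S_3 x S_3) : C_2 (6T13) of order 72, S_6 (6T16) of order 720; the others are excluded. The observed types are precisely the cycle types that occur in S_3 x S_3 (6T9) (apart from the identity). Each of the other remaining candidates has further cycle types, and by the Chebotarev density theorem the matching factorization patterns would occur for a proportion of primes equal to their share of the group: (S_3 x S_3) : C_2 (6T13) additionally contains elements of type 4+2, 3+2+1, 2+1+1+1+1 (36 of its 72 elements, about 50% of primes); S_6 (6T16) additionally contains elements of type 5+1, 4+2, 4+1+1, 3+2+1, 2+1+1+1+1 (459 of its 720 elements, about 64% of primes). None of the 23 primes tested shows any such pattern (for each of these groups the chance of that is below 10^-4), which rules them out. Hence G = S_3 x S_3 (6T9), of order 36.

6T9: S_3 x S_3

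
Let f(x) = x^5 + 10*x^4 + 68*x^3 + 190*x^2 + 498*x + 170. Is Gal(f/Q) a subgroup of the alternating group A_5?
No

The polynomial is irreducible of degree 5 over Q. Its discriminant is 271880740782928, which is not a perfect square. A Galois group lies in the alternating group exactly when the discriminant is a square in Q, so the Galois group (S_5) is not contained in A_5.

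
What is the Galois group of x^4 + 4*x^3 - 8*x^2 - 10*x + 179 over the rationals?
The polynomial is an irreducible quartic over Q and its discriminant is 689076944, which is not a perfect square, so the Galois group is not contained in A_4. The resolvent cubic y^3 + 8*y^2 - 756*y - 8692 is irreducible over Q. An irreducible resolvent with non-square discriminant gives S_4.

S_4 (order 24)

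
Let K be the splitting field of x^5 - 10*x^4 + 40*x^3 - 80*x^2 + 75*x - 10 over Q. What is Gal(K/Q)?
D_5 (also written D5)

The polynomial f is an irreducible quintic over Q, so G = Gal(f/Q) is a transitive subgroup of S_5: one of C_5 (5T1, order 5), D_5 (5T2, order 10), F_20 (5T3, order 20), A_5 (5T4, order 60) or S_5 (5T5, order 120). The discriminant of f is 64000000 = 8000^2, a perfect square, so G is contained in A_5. The transitive groups of degree 5 contained in A_5 are: C_5 (5T1, order 5), D_5 (5T2, order 10), A_5 (5T4, order 60). By Dedekind's theorem, for a prime p not dividing disc(f) the degrees of the irreducible factors of f mod p form the cycle type of an element of G. Factoring f modulo the 23 such primes p <= 97 (skipping 2, 5, which divide the discriminant), each new pattern first appears at: mod 3: f = (x + 1)(x^2 + 1)(x^2 + x + 2), pattern 2+2+1; mod 7: f = (x^5 + 4x^4 + 5x^3 + 4x^2 + 5x + 4), pattern 5. No other pattern occurs in this range, so the set of observed cycle types is {2+2+1, 5}. The candidates containing elements of all these cycle types are D_5 (5T2) of order 10, A_5 (5T4) of order 60; the others are excluded. The observed types are precisely the cycle types that occur in D_5 (5T2) (apart from the identity). Each of the other remaining candidates has further cycle types, and by the Chebotarev density theorem the matching factorization patterns would occur for a proportion of primes equal to their share of the group: A_5 (5T4) additionally contains elements of type 3+1+1 (20 of its 60 elements, about 33% of primes). None of the 23 primes tested shows any such pattern (for each of these groups the chance of that is below 10^-4), which rules them out. Hence G = D_5 (5T2), of order 10.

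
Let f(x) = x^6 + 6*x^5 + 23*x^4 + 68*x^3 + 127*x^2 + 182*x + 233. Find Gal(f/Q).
(S_3 x S_3) : C_2 (also written G72)

The polynomial f is an irreducible sextic over Q, so G = Gal(f/Q) is one of the 16 transitive subgroups 6T1, ..., 6T16 of S_6. The discriminant of f is -201485505789952, which is not a perfect square, so G is not contained in A_6. The transitive groups of degree 6 not contained in A_6 are: C_6 (6T1, order 6), S_3 (6T2, order 6), D_6 (6T3, order 12), C_3 x S_3 (6T5, order 18), A_4 x C_2 (6T6, order 24), S_4 (6T8, order 24), S_3 x S_3 (6T9, order 36), S_4 x C_2 (6T11, order 48), (S_3 x S_3) : C_2 (6T13, order 72), PGL(2,5) (6T14, order 120), S_6 (6T16, order 720). By Dedekind's theorem, for a prime p not dividing disc(f) the degrees of the irreducible factors of f mod p form the cycle type of an element of G. Factoring f modulo the 29 such primes p <= 113 (skipping 2, which divides the discriminant), each new pattern first appears at: mod 3: f = (x^6 + 2x^4 + 2x^3 + x^2 + 2x + 2), pattern 6; mod 5: f = (x + 4)(x^2 + 4x + 1)(x^3 + 3x^2 + 2x + 2), pattern 3+2+1; mod 7: f = (x^2 + 2)(x^4 + 6x^3 + 1), pattern 4+2; mod 17: f = (x^3 + 3x^2 + 7x + 11)(x^3 + 3x^2 + 7x + 15), pattern 3+3; mod 19: f = (x^2 + 3x + 11)(x^2 + 7x + 7)(x^2 + 15x + 5), pattern 2+2+2; mod 37: f = (x + 6)(x + 32)(x^2 + 8x + 10)(x^2 + 34x + 25), pattern 2+2+1+1; mod 41: f = (x + 4)(x + 5)(x + 35)(x^3 + 3x^2 + 7x + 23), pattern 3+1+1+1; mod 113: f = (x + 23)(x + 43)(x + 46)(x + 47)(x^2 + 73x + 32), pattern 2+1+1+1+1. No other pattern occurs in this range, so the set of observed cycle types is {6, 3+2+1, 4+2, 3+3, 2+2+2, 2+2+1+1, 3+1+1+1, 2+1+1+1+1}. The candidates containing elements of all these cycle types are (S_3 x S_3) : C_2 (6T13) of order 72, S_6 (6T16) of order 720; the others are excluded. The observed types are precisely the cycle types that occur in (S_3 x S_3) : C_2 (6T13) (apart from the identity). Each of the other remaining candidates has further cycle types, and by the Chebotarev density theorem the matching factorization patterns would occur for a proportion of primes equal to their share of the group: S_6 (6T16) additionally contains elements of type 5+1, 4+1+1 (234 of its 720 elements, about 32% of primes). None of the 29 primes tested shows any such pattern (for each of these groups the chance of that is below 10^-4), which rules them out. Hence G = (S_3 x S_3) : C_2 (6T13), of order 72.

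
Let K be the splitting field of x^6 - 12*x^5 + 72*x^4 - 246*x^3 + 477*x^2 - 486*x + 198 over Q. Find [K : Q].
The degree of the splitting field over Q equals the order of the Galois group, so first determine the group. The polynomial f is an irreducible sextic over Q, so G = Gal(f/Q) is one of the 16 transitive subgroups 6T1, ..., 6T16 of S_6. The discriminant of f is 132239526912, which is not a perfect square, so G is not contained in A_6. The transitive groups of degree 6 not contained in A_6 are: C_6 (6T1, order 6), S_3 (6T2, order 6), D_6 (6T3, order 12), C_3 x S_3 (6T5, order 18), A_4 x C_2 (6T6, order 24), S_4 (6T8, order 24), S_3 x S_3 (6T9, order 36), S_4 x C_2 (6T11, order 48), (S_3 x S_3) : C_2 (6T13, order 72), PGL(2,5) (6T14, order 120), S_6 (6T16, order 720). By Dedekind's theorem, for a prime p not dividing disc(f) the degrees of the irreducible factors of f mod p form the cycle type of an element of G. Factoring f modulo the 79 such primes p <= 419 (skipping 2, 3, which divide the discriminant), each new pattern first appears at: mod 5: f = (x^6 + 3x^5 + 2x^4 + 4x^3 + 2x^2 + 4x + 3), pattern 6; mod 7: f = (x^2 + 2)(x^2 + 4x + 5)(x^2 + 5x + 3), pattern 2+2+2; mod 11: f = (x)(x + 6)(x^2 + 5x + 3)(x^2 + 10x + 6), pattern 2+2+1+1; mod 13: f = (x^3 + 7x^2 + 4x + 12)(x^3 + 7x^2 + 6x + 10), pattern 3+3; mod 97: f = (x + 4)(x + 13)(x + 21)(x + 23)(x + 55)(x + 66), pattern 1+1+1+1+1+1. No other pattern occurs in this range, so the set of observed cycle types is {6, 2+2+2, 2+2+1+1, 3+3, 1+1+1+1+1+1}. The candidates containing elements of all these cycle types are D_6 (6T3) of order 12, A_4 x C_2 (6T6) of order 24, S_3 x S_3 (6T9) of order 36, S_4 x C_2 (6T11) of order 48, (S_3 x S_3) : C_2 (6T13) of order 72, PGL(2,5) (6T14) of order 120, S_6 (6T16) of order 720; the others are excluded. The observed types are precisely the cycle types that occur in D_6 (6T3). Each of the other remaining candidates has further cycle types, and by the Chebotarev density theorem the matching factorization patterns would occur for a proportion of primes equal to their share of the group: A_4 x C_2 (6T6) additionally contains elements of type 2+1+1+1+1 (3 of its 24 elements, about 12% of primes); S_3 x S_3 (6T9) additionally contains elements of type 3+1+1+1 (4 of its 36 elements, about 11% of primes); S_4 x C_2 (6T11) additionally contains elements of type 4+2, 4+1+1, 2+1+1+1+1 (15 of its 48 elements, about 31% of primes); (S_3 x S_3) : C_2 (6T13) additionally contains elements of type 4+2, 3+2+1, 3+1+1+1, 2+1+1+1+1 (40 of its 72 elements, about 56% of primes); PGL(2,5) (6T14) additionally contains elements of type 5+1, 4+1+1 (54 of its 120 elements, about 45% of primes); S_6 (6T16) additionally contains elements of type 5+1, 4+2, 4+1+1, 3+2+1, 3+1+1+1, 2+1+1+1+1 (499 of its 720 elements, about 69% of primes). None of the 79 primes tested shows any such pattern (for each of these groups the chance of that is below 10^-4), which rules them out. Hence G = D_6 (6T3), of order 12. The Galois group D_6 (6T3) has order 12, so the splitting field has degree 12 over Q.

12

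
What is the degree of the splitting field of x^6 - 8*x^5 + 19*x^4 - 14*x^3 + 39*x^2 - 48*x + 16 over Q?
36

The degree of the splitting field over Q equals the order of the Galois group, so first determine the group. The polynomial f is an irreducible sextic over Q, so G = Gal(f/Q) is one of the 16 transitive subgroups 6T1, ..., 6T16 of S_6. The discriminant of f is 90962560000 = 301600^2, a perfect square, so G is contained in A_6. The transitive groups of degree 6 contained in A_6 are: A_4 (6T4, order 12), S_4 (6T7, order 24), (C_3 x C_3) : C_4 (6T10, order 36), PSL(2,5) (6T12, order 60), A_6 (6T15, order 360). By Dedekind's theorem, for a prime p not dividing disc(f) the degrees of the irreducible factors of f mod p form the cycle type of an element of G. Factoring f modulo the 19 such primes p <= 83 (skipping 2, 5, 13, 29, which divide the discriminant), each new pattern first appears at: mod 3: f = (x^2 + 2x + 2)(x^4 + 2x^3 + x^2 + x + 2), pattern 4+2; mod 11: f = (x^3 + 4x^2 + 10x + 2)(x^3 + 10x^2 + 2x + 8), pattern 3+3; mod 19: f = (x + 14)(x + 17)(x^2 + 9)(x^2 + 18x + 12), pattern 2+2+1+1; mod 61: f = (x + 13)(x + 23)(x + 30)(x^3 + 48x^2 + 47x + 46), pattern 3+1+1+1. No other pattern occurs in this range, so the set of observed cycle types is {4+2, 3+3, 2+2+1+1, 3+1+1+1}. The candidates containing elements of all these cycle types are (C_3 x C_3) : C_4 (6T10) of order 36, A_6 (6T15) of order 360; the others are excluded. The observed types are precisely the cycle types that occur in (C_3 x C_3) : C_4 (6T10) (apart from the identity). Each of the other remaining candidates has further cycle types, and by the Chebotarev density theorem the matching factorization patterns would occur for a proportion of primes equal to their share of the group: A_6 (6T15) additionally contains elements of type 5+1 (144 of its 360 elements, about 40% of primes). None of the 19 primes tested shows any such pattern (for each of these groups the chance of that is below 10^-4), which rules them out. Hence G = (C_3 x C_3) : C_4 (6T10), of order 36. The Galois group (C_3 x C_3) : C_4 (6T10) has order 36, so the splitting field has degree 36 over Q.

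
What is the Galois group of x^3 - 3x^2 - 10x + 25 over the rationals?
C_3 (also written C3)

The polynomial is an irreducible cubic over Q and its discriminant is 4225 = 65^2, a perfect square. For an irreducible cubic, a square discriminant forces the Galois group to be A_3, the cyclic group of order 3.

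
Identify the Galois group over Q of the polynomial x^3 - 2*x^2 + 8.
3T2: S_3

The polynomial is an irreducible cubic over Q and its discriminant is -1472, which is not a perfect square. For an irreducible cubic, a non-square discriminant gives Galois group S_3.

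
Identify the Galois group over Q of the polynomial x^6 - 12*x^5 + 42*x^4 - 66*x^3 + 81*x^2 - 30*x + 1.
The polynomial f is an irreducible sextic over Q, so G = Gal(f/Q) is one of the 16 transitive subgroups 6T1, ..., 6T16 of S_6. The discriminant of f is -30366624190464, which is not a perfect square, so G is not contained in A_6. The transitive groups of degree 6 not contained in A_6 are: C_6 (6T1, order 6), S_3 (6T2, order 6), D_6 (6T3, order 12), C_3 x S_3 (6T5, order 18), A_4 x C_2 (6T6, order 24), S_4 (6T8, order 24), S_3 x S_3 (6T9, order 36), S_4 x C_2 (6T11, order 48), (S_3 x S_3) : C_2 (6T13, order 72), PGL(2,5) (6T14, order 120), S_6 (6T16, order 720). By Dedekind's theorem, for a prime p not dividing disc(f) the degrees of the irreducible factors of f mod p form the cycle type of an element of G. Factoring f modulo the 33 such primes p <= 149 (skipping 2, 3, which divide the discriminant), each new pattern first appears at: mod 5: f = (x^3 + x^2 + x + 4)(x^3 + 2x^2 + 4x + 4), pattern 3+3; mod 7: f = (x^6 + 2x^5 + 4x^3 + 4x^2 + 5x + 1), pattern 6; mod 17: f = (x + 8)(x + 16)(x^2 + 5x + 16)(x^2 + 10x + 15), pattern 2+2+1+1; mod 19: f = (x + 2)(x + 8)(x + 12)(x + 13)(x^2 + 10x + 11), pattern 2+1+1+1+1; mod 71: f = (x^2 + 7x + 48)(x^2 + 17x + 57)(x^2 + 35x + 43), pattern 2+2+2. No other pattern occurs in this range, so the set of observed cycle types is {3+3, 6, 2+2+1+1, 2+1+1+1+1, 2+2+2}. The candidates containing elements of all these cycle types are A_4 x C_2 (6T6) of order 24, S_4 x C_2 (6T11) of order 48, (S_3 x S_3) : C_2 (6T13) of order 72, S_6 (6T16) of order 720; the others are excluded. The observed types are precisely the cycle types that occur in A_4 x C_2 (6T6) (apart from the identity). Each of the other remaining candidates has further cycle types, and by the Chebotarev density theorem the matching factorization patterns would occur for a proportion of primes equal to their share of the group: S_4 x C_2 (6T11) additionally contains elements of type 4+2, 4+1+1 (12 of its 48 elements, about 25% of primes); (S_3 x S_3) : C_2 (6T13) additionally contains elements of type 4+2, 3+2+1, 3+1+1+1 (34 of its 72 elements, about 47% of primes); S_6 (6T16) additionally contains elements of type 5+1, 4+2, 4+1+1, 3+2+1, 3+1+1+1 (484 of its 720 elements, about 67% of primes). None of the 33 primes tested shows any such pattern (for each of these groups the chance of that is below 10^-4), which rules them out. Hence G = A_4 x C_2 (6T6), of order 24.

A_4 x C_2 (also written A4xC2)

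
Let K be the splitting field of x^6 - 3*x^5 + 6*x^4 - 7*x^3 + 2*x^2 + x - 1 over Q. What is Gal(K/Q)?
6T8: S_4

The polynomial f is an irreducible sextic over Q, so G = Gal(f/Q) is one of the 16 transitive subgroups 6T1, ..., 6T16 of S_6. The discriminant of f is 810448, which is not a perfect square, so G is not contained in A_6. The transitive groups of degree 6 not contained in A_6 are: C_6 (6T1, order 6), S_3 (6T2, order 6), D_6 (6T3, order 12), C_3 x S_3 (6T5, order 18), A_4 x C_2 (6T6, order 24), S_4 (6T8, order 24), S_3 x S_3 (6T9, order 36), S_4 x C_2 (6T11, order 48), (S_3 x S_3) : C_2 (6T13, order 72), PGL(2,5) (6T14, order 120), S_6 (6T16, order 720). By Dedekind's theorem, for a prime p not dividing disc(f) the degrees of the irreducible factors of f mod p form the cycle type of an element of G. Factoring f modulo the 22 such primes p <= 89 (skipping 2, 37, which divide the discriminant), each new pattern first appears at: mod 3: f = (x^3 + x^2 + x + 2)(x^3 + 2x^2 + 1), pattern 3+3; mod 5: f = (x^2 + 3)(x^2 + 3x + 4)(x^2 + 4x + 2), pattern 2+2+2; mod 17: f = (x + 1)(x + 15)(x^4 + 15x^3 + 6x^2 + 12x + 9), pattern 4+1+1; mod 67: f = (x + 4)(x + 62)(x^2 + 66x + 40)(x^2 + 66x + 50), pattern 2+2+1+1. No other pattern occurs in this range, so the set of observed cycle types is {3+3, 2+2+2, 4+1+1, 2+2+1+1}. The candidates containing elements of all these cycle types are S_4 (6T8) of order 24, S_4 x C_2 (6T11) of order 48, PGL(2,5) (6T14) of order 120, S_6 (6T16) of order 720; the others are excluded. The observed types are precisely the cycle types that occur in S_4 (6T8) (apart from the identity). Each of the other remaining candidates has further cycle types, and by the Chebotarev density theorem the matching factorization patterns would occur for a proportion of primes equal to their share of the group: S_4 x C_2 (6T11) additionally contains elements of type 6, 4+2, 2+1+1+1+1 (17 of its 48 elements, about 35% of primes); PGL(2,5) (6T14) additionally contains elements of type 6, 5+1 (44 of its 120 elements, about 37% of primes); S_6 (6T16) additionally contains elements of type 6, 5+1, 4+2, 3+2+1, 3+1+1+1, 2+1+1+1+1 (529 of its 720 elements, about 73% of primes). None of the 22 primes tested shows any such pattern (for each of these groups the chance of that is below 10^-4), which rules them out. Hence G = S_4 (6T8), of order 24.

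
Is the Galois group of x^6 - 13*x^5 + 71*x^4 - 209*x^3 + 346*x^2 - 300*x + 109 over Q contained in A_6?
The polynomial is irreducible of degree 6 over Q. Its discriminant is 525625 = 725^2, a perfect square. A Galois group lies in the alternating group exactly when the discriminant is a square in Q, so the Galois group ((C_3 x C_3) : C_4) is contained in A_6.

Yes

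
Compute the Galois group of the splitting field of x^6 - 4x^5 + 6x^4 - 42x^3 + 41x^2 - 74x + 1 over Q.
The polynomial f is an irreducible sextic over Q, so G = Gal(f/Q) is one of the 16 transitive subgroups 6T1, ..., 6T16 of S_6. The discriminant of f is 1728393484898304 = 41573952^2, a perfect square, so G is contained in A_6. The transitive groups of degree 6 contained in A_6 are: A_4 (6T4, order 12), S_4 (6T7, order 24), (C_3 x C_3) : C_4 (6T10, order 36), PSL(2,5) (6T12, order 60), A_6 (6T15, order 360). By Dedekind's theorem, for a prime p not dividing disc(f) the degrees of the irreducible factors of f mod p form the cycle type of an element of G. Factoring f modulo the 33 such primes p <= 151 (skipping 2, 3, 7, which divide the discriminant), each new pattern first appears at: mod 5: f = (x^3 + x + 1)(x^3 + x^2 + 1), pattern 3+3; mod 13: f = (x + 1)(x + 3)(x^2 + 8x + 10)(x^2 + 10x + 10), pattern 2+2+1+1. No other pattern occurs in this range, so the set of observed cycle types is {3+3, 2+2+1+1}. The candidates containing elements of all these cycle types are A_4 (6T4) of order 12, S_4 (6T7) of order 24, (C_3 x C_3) : C_4 (6T10) of order 36, PSL(2,5) (6T12) of order 60, A_6 (6T15) of order 360; the others are excluded. The observed types are precisely the cycle types that occur in A_4 (6T4) (apart from the identity). Each of the other remaining candidates has further cycle types, and by the Chebotarev density theorem the matching factorization patterns would occur for a proportion of primes equal to their share of the group: S_4 (6T7) additionally contains elements of type 4+2 (6 of its 24 elements, about 25% of primes); (C_3 x C_3) : C_4 (6T10) additionally contains elements of type 4+2, 3+1+1+1 (22 of its 36 elements, about 61% of primes); PSL(2,5) (6T12) additionally contains elements of type 5+1 (24 of its 60 elements, about 40% of primes); A_6 (6T15) additionally contains elements of type 5+1, 4+2, 3+1+1+1 (274 of its 360 elements, about 76% of primes). None of the 33 primes tested shows any such pattern (for each of these groups the chance of that is below 10^-4), which rules them out. Hence G = A_4 (6T4), of order 12.

A_4 (also written A4)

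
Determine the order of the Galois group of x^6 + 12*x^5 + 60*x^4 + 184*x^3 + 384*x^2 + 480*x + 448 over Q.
The degree of the splitting field over Q equals the order of the Galois group, so first determine the group. The polynomial f is an irreducible sextic over Q, so G = Gal(f/Q) is one of the 16 transitive subgroups 6T1, ..., 6T16 of S_6. The discriminant of f is -190210142896128, which is not a perfect square, so G is not contained in A_6. The transitive groups of degree 6 not contained in A_6 are: C_6 (6T1, order 6), S_3 (6T2, order 6), D_6 (6T3, order 12), C_3 x S_3 (6T5, order 18), A_4 x C_2 (6T6, order 24), S_4 (6T8, order 24), S_3 x S_3 (6T9, order 36), S_4 x C_2 (6T11, order 48), (S_3 x S_3) : C_2 (6T13, order 72), PGL(2,5) (6T14, order 120), S_6 (6T16, order 720). By Dedekind's theorem, for a prime p not dividing disc(f) the degrees of the irreducible factors of f mod p form the cycle type of an element of G. Factoring f modulo the 33 such primes p <= 149 (skipping 2, 3, which divide the discriminant), each new pattern first appears at: mod 5: f = (x^6 + 2x^5 + 4x^3 + 4x^2 + 3), pattern 6; mod 7: f = (x)(x + 1)(x + 5)(x^3 + 6x^2 + 5x + 5), pattern 3+1+1+1; mod 17: f = (x^2 + 2x + 11)(x^2 + 13x + 16)(x^2 + 14x + 1), pattern 2+2+2; mod 19: f = (x^3 + 6x^2 + 12x + 4)(x^3 + 6x^2 + 12x + 17), pattern 3+3; mod 73: f = (x + 13)(x + 15)(x + 17)(x + 31)(x + 33)(x + 49), pattern 1+1+1+1+1+1. No other pattern occurs in this range, so the set of observed cycle types is {6, 3+1+1+1, 2+2+2, 3+3, 1+1+1+1+1+1}. The candidates containing elements of all these cycle types are C_3 x S_3 (6T5) of order 18, S_3 x S_3 (6T9) of order 36, (S_3 x S_3) : C_2 (6T13) of order 72, S_6 (6T16) of order 720; the others are excluded. The observed types are precisely the cycle types that occur in C_3 x S_3 (6T5). Each of the other remaining candidates has further cycle types, and by the Chebotarev density theorem the matching factorization patterns would occur for a proportion of primes equal to their share of the group: S_3 x S_3 (6T9) additionally contains elements of type 2+2+1+1 (9 of its 36 elements, about 25% of primes); (S_3 x S_3) : C_2 (6T13) additionally contains elements of type 4+2, 3+2+1, 2+2+1+1, 2+1+1+1+1 (45 of its 72 elements, about 62% of primes); S_6 (6T16) additionally contains elements of type 5+1, 4+2, 4+1+1, 3+2+1, 2+2+1+1, 2+1+1+1+1 (504 of its 720 elements, about 70% of primes). None of the 33 primes tested shows any such pattern (for each of these groups the chance of that is below 10^-4), which rules them out. Hence G = C_3 x S_3 (6T5), of order 18. The Galois group C_3 x S_3 (6T5) has order 18, so the splitting field has degree 18 over Q.

18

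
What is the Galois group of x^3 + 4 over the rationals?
S_3 (also written S3)

The polynomial is an irreducible cubic over Q and its discriminant is -432, which is not a perfect square. For an irreducible cubic, a non-square discriminant gives Galois group S_3.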